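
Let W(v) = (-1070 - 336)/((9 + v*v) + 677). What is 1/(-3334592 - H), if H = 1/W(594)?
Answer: -703/2344041415 ≈ -2.9991e-7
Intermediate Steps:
W(v) = -1406/(686 + v**2) (W(v) = -1406/((9 + v**2) + 677) = -1406/(686 + v**2))
H = -176761/703 (H = 1/(-1406/(686 + 594**2)) = 1/(-1406/(686 + 352836)) = 1/(-1406/353522) = 1/(-1406*1/353522) = 1/(-703/176761) = -176761/703 ≈ -251.44)
1/(-3334592 - H) = 1/(-3334592 - 1*(-176761/703)) = 1/(-3334592 + 176761/703) = 1/(-2344041415/703) = -703/2344041415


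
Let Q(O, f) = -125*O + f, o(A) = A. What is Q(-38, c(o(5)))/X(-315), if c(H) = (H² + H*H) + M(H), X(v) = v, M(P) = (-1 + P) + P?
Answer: -229/15 ≈ -15.267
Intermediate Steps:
M(P) = -1 + 2*P
c(H) = -1 + 2*H + 2*H² (c(H) = (H² + H*H) + (-1 + 2*H) = (H² + H²) + (-1 + 2*H) = 2*H² + (-1 + 2*H) = -1 + 2*H + 2*H²)
Q(O, f) = f - 125*O
Q(-38, c(o(5)))/X(-315) = ((-1 + 2*5 + 2*5²) - 125*(-38))/(-315) = ((-1 + 10 + 2*25) + 4750)*(-1/315) = ((-1 + 10 + 50) + 4750)*(-1/315) = (59 + 4750)*(-1/315) = 4809*(-1/315) = -229/15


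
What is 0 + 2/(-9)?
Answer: -2/9 ≈ -0.22222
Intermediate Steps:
0 + 2/(-9) = 0 + 2*(-1/9) = 0 - 2/9 = -2/9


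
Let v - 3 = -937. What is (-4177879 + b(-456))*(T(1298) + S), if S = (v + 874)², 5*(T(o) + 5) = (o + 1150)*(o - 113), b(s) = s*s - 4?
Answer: -2317539930137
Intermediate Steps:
b(s) = -4 + s² (b(s) = s² - 4 = -4 + s²)
v = -934 (v = 3 - 937 = -934)
T(o) = -5 + (-113 + o)*(1150 + o)/5 (T(o) = -5 + ((o + 1150)*(o - 113))/5 = -5 + ((1150 + o)*(-113 + o))/5 = -5 + ((-113 + o)*(1150 + o))/5 = -5 + (-113 + o)*(1150 + o)/5)
S = 3600 (S = (-934 + 874)² = (-60)² = 3600)
(-4177879 + b(-456))*(T(1298) + S) = (-4177879 + (-4 + (-456)²))*((-25995 + (⅕)*1298² + (1037/5)*1298) + 3600) = (-4177879 + (-4 + 207936))*((-25995 + (⅕)*1684804 + 1346026/5) + 3600) = (-4177879 + 207932)*((-25995 + 1684804/5 + 1346026/5) + 3600) = -3969947*(580171 + 3600) = -3969947*583771 = -2317539930137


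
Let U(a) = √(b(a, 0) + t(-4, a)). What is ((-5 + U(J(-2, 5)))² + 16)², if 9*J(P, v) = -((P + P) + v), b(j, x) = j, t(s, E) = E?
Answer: 132889/81 - 7340*I*√2/27 ≈ 1640.6 - 384.46*I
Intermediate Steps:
J(P, v) = -2*P/9 - v/9 (J(P, v) = (-((P + P) + v))/9 = (-(2*P + v))/9 = (-(v + 2*P))/9 = (-v - 2*P)/9 = -2*P/9 - v/9)
U(a) = √2*√a (U(a) = √(a + a) = √(2*a) = √2*√a)
((-5 + U(J(-2, 5)))² + 16)² = ((-5 + √2*√(-2/9*(-2) - ⅑*5))² + 16)² = ((-5 + √2*√(4/9 - 5/9))² + 16)² = ((-5 + √2*√(-⅑))² + 16)² = ((-5 + √2*(I/3))² + 16)² = ((-5 + I*√2/3)² + 16)² = (16 + (-5 + I*√2/3)²)²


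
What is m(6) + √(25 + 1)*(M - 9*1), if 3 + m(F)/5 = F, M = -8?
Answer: 15 - 17*√26 ≈ -71.683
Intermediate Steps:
m(F) = -15 + 5*F
m(6) + √(25 + 1)*(M - 9*1) = (-15 + 5*6) + √(25 + 1)*(-8 - 9*1) = (-15 + 30) + √26*(-8 - 9) = 15 + √26*(-17) = 15 - 17*√26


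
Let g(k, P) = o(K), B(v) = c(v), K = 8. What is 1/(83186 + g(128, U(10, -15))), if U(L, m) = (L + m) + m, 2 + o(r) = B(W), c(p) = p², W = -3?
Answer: 1/83193 ≈ 1.2020e-5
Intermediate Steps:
B(v) = v²
o(r) = 7 (o(r) = -2 + (-3)² = -2 + 9 = 7)
U(L, m) = L + 2*m
g(k, P) = 7
1/(83186 + g(128, U(10, -15))) = 1/(83186 + 7) = 1/83193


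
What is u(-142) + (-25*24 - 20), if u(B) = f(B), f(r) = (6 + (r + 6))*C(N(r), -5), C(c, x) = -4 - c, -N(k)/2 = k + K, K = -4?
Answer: 37860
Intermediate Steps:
N(k) = 8 - 2*k (N(k) = -2*(k - 4) = -2*(-4 + k) = 8 - 2*k)
f(r) = (-12 + 2*r)*(12 + r) (f(r) = (6 + (r + 6))*(-4 - (8 - 2*r)) = (6 + (6 + r))*(-4 + (-8 + 2*r)) = (12 + r)*(-12 + 2*r) = (-12 + 2*r)*(12 + r))
u(B) = 2*(-6 + B)*(12 + B)
u(-142) + (-25*24 - 20) = 2*(-6 - 142)*(12 - 142) + (-25*24 - 20) = 2*(-148)*(-130) + (-600 - 20) = 38480 - 620 = 37860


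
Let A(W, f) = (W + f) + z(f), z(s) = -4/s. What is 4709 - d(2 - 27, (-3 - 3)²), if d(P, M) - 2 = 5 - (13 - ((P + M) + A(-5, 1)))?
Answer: 4712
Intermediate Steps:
A(W, f) = W + f - 4/f (A(W, f) = (W + f) - 4/f = W + f - 4/f)
d(P, M) = -14 + M + P (d(P, M) = 2 + (5 - (13 - ((P + M) + (-5 + 1 - 4/1)))) = 2 + (5 - (13 - ((M + P) + (-5 + 1 - 4*1)))) = 2 + (5 - (13 - ((M + P) + (-5 + 1 - 4)))) = 2 + (5 - (13 - ((M + P) - 8))) = 2 + (5 - (13 - (-8 + M + P))) = 2 + (5 - (13 + (8 - M - P))) = 2 + (5 - (21 - M - P)) = 2 + (5 + (-21 + M + P)) = 2 + (-16 + M + P) = -14 + M + P)
4709 - d(2 - 27, (-3 - 3)²) = 4709 - (-14 + (-3 - 3)² + (2 - 27)) = 4709 - (-14 + (-6)² - 25) = 4709 - (-14 + 36 - 25) = 4709 - 1*(-3) = 4709 + 3 = 4712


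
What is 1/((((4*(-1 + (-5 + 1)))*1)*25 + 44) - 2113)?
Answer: -1/2569 ≈ -0.00038926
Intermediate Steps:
1/((((4*(-1 + (-5 + 1)))*1)*25 + 44) - 2113) = 1/((((4*(-1 - 4))*1)*25 + 44) - 2113) = 1/((((4*(-5))*1)*25 + 44) - 2113) = 1/((-20*1*25 + 44) - 2113) = 1/((-20*25 + 44) - 2113) = 1/((-500 + 44) - 2113) = 1/(-456 - 2113) = 1/(-2569) = -1/2569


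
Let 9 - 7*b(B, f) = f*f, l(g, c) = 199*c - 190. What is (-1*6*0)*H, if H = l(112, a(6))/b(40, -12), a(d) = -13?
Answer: 0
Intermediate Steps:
l(g, c) = -190 + 199*c
b(B, f) = 9/7 - f²/7 (b(B, f) = 9/7 - f*f/7 = 9/7 - f²/7)
H = 19439/135 (H = (-190 + 199*(-13))/(9/7 - ⅐*(-12)²) = (-190 - 2587)/(9/7 - ⅐*144) = -2777/(9/7 - 144/7) = -2777/(-135/7) = -2777*(-7/135) = 19439/135 ≈ 143.99)
(-1*6*0)*H = (-1*6*0)*(19439/135) = -6*0*(19439/135) = 0*(19439/135) = 0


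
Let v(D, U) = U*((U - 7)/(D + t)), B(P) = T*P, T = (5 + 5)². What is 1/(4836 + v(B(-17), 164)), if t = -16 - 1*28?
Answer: 436/2102059 ≈ 0.00020742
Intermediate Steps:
t = -44 (t = -16 - 28 = -44)
T = 100 (T = 10² = 100)
B(P) = 100*P
v(D, U) = U*(-7 + U)/(-44 + D) (v(D, U) = U*((U - 7)/(D - 44)) = U*((-7 + U)/(-44 + D)) = U*(-7 + U)/(-44 + D))
1/(4836 + v(B(-17), 164)) = 1/(4836 + 164*(-7 + 164)/(-44 + 100*(-17))) = 1/(4836 + 164*157/(-44 - 1700)) = 1/(4836 + 164*157/(-1744)) = 1/(4836 + 164*(-1/1744)*157) = 1/(4836 - 6437/436) = 1/(2102059/436) = 436/2102059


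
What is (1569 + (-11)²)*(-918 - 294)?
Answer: -2048280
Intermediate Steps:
(1569 + (-11)²)*(-918 - 294) = (1569 + 121)*(-1212) = 1690*(-1212) = -2048280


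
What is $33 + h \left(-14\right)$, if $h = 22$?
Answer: $-275$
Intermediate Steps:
$33 + h \left(-14\right) = 33 + 22 \left(-14\right) = 33 - 308 = -275$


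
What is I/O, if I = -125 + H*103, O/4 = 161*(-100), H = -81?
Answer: 2117/16100 ≈ 0.13149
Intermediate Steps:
O = -64400 (O = 4*(161*(-100)) = 4*(-16100) = -64400)
I = -8468 (I = -125 - 81*103 = -125 - 8343 = -8468)
I/O = -8468/(-64400) = -8468*(-1/64400) = 2117/16100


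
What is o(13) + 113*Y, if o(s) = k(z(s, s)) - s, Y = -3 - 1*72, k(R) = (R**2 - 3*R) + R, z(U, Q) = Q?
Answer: -8345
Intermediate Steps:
k(R) = R**2 - 2*R
Y = -75 (Y = -3 - 72 = -75)
o(s) = -s + s*(-2 + s) (o(s) = s*(-2 + s) - s = -s + s*(-2 + s))
o(13) + 113*Y = 13*(-3 + 13) + 113*(-75) = 13*10 - 8475 = 130 - 8475 = -8345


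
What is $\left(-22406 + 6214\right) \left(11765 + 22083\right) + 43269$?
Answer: $-548023547$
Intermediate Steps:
$\left(-22406 + 6214\right) \left(11765 + 22083\right) + 43269 = \left(-16192\right) 33848 + 43269 = -548066816 + 43269 = -548023547$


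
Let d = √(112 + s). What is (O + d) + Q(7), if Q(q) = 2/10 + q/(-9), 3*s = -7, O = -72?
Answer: -3266/45 + √987/3 ≈ -62.106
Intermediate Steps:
s = -7/3 (s = (⅓)*(-7) = -7/3 ≈ -2.3333)
Q(q) = ⅕ - q/9 (Q(q) = 2*(⅒) + q*(-⅑) = ⅕ - q/9)
d = √987/3 (d = √(112 - 7/3) = √(329/3) = √987/3 ≈ 10.472)
(O + d) + Q(7) = (-72 + √987/3) + (⅕ - ⅑*7) = (-72 + √987/3) + (⅕ - 7/9) = (-72 + √987/3) - 26/45 = -3266/45 + √987/3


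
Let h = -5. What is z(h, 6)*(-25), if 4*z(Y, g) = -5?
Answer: 125/4 ≈ 31.250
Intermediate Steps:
z(Y, g) = -5/4 (z(Y, g) = (¼)*(-5) = -5/4)
z(h, 6)*(-25) = -5/4*(-25) = 125/4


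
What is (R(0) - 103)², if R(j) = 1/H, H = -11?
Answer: 1285956/121 ≈ 10628.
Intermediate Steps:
R(j) = -1/11 (R(j) = 1/(-11) = -1/11)
(R(0) - 103)² = (-1/11 - 103)² = (-1134/11)² = 1285956/121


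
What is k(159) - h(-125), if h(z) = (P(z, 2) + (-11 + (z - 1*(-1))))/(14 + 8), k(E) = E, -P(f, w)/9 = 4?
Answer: 3669/22 ≈ 166.77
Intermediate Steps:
P(f, w) = -36 (P(f, w) = -9*4 = -36)
h(z) = -23/11 + z/22 (h(z) = (-36 + (-11 + (z - 1*(-1))))/(14 + 8) = (-36 + (-11 + (z + 1)))/22 = (-36 + (-11 + (1 + z)))*(1/22) = (-36 + (-10 + z))*(1/22) = (-46 + z)*(1/22) = -23/11 + z/22)
k(159) - h(-125) = 159 - (-23/11 + (1/22)*(-125)) = 159 - (-23/11 - 125/22) = 159 - 1*(-171/22) = 159 + 171/22 = 3669/22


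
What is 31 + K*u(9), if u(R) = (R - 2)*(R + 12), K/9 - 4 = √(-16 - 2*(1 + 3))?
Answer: 5323 + 2646*I*√6 ≈ 5323.0 + 6481.4*I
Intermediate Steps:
K = 36 + 18*I*√6 (K = 36 + 9*√(-16 - 2*(1 + 3)) = 36 + 9*√(-16 - 2*4) = 36 + 9*√(-16 - 8) = 36 + 9*√(-24) = 36 + 9*(2*I*√6) = 36 + 18*I*√6 ≈ 36.0 + 44.091*I)
u(R) = (-2 + R)*(12 + R)
31 + K*u(9) = 31 + (36 + 18*I*√6)*(-24 + 9² + 10*9) = 31 + (36 + 18*I*√6)*(-24 + 81 + 90) = 31 + (36 + 18*I*√6)*147 = 31 + (5292 + 2646*I*√6) = 5323 + 2646*I*√6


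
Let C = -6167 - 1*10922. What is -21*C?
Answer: 358869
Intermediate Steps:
C = -17089 (C = -6167 - 10922 = -17089)
-21*C = -21*(-17089) = 358869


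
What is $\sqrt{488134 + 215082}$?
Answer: $4 \sqrt{43951} \approx 838.58$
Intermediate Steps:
$\sqrt{488134 + 215082} = \sqrt{703216} = 4 \sqrt{43951}$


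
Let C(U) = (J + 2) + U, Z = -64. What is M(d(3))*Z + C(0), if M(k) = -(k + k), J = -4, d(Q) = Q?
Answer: 382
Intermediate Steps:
C(U) = -2 + U (C(U) = (-4 + 2) + U = -2 + U)
M(k) = -2*k
M(d(3))*Z + C(0) = -2*3*(-64) + (-2 + 0) = -6*(-64) - 2 = 384 - 2 = 382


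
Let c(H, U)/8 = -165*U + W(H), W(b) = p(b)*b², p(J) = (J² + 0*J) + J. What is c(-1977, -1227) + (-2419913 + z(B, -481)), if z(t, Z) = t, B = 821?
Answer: 122150973456612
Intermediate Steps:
p(J) = J + J² (p(J) = (J² + 0) + J = J² + J = J + J²)
W(b) = b³*(1 + b) (W(b) = (b*(1 + b))*b² = b³*(1 + b))
c(H, U) = -1320*U + 8*H³*(1 + H) (c(H, U) = 8*(-165*U + H³*(1 + H)) = -1320*U + 8*H³*(1 + H))
c(-1977, -1227) + (-2419913 + z(B, -481)) = (-1320*(-1227) + 8*(-1977)³*(1 - 1977)) + (-2419913 + 821) = (1619640 + 8*(-7727161833)*(-1976)) - 2419092 = (1619640 + 122150974256064) - 2419092 = 122150975875704 - 2419092 = 122150973456612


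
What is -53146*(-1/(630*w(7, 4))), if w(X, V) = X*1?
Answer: 26573/2205 ≈ 12.051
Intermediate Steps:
w(X, V) = X
-53146*(-1/(630*w(7, 4))) = -53146/((7*30)*(-21)) = -53146/(210*(-21)) = -53146/(-4410) = -53146*(-1/4410) = 26573/2205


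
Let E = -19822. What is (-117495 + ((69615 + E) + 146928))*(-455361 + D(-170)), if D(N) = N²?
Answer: -33786799186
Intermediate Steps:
(-117495 + ((69615 + E) + 146928))*(-455361 + D(-170)) = (-117495 + ((69615 - 19822) + 146928))*(-455361 + (-170)²) = (-117495 + (49793 + 146928))*(-455361 + 28900) = (-117495 + 196721)*(-426461) = 79226*(-426461) = -33786799186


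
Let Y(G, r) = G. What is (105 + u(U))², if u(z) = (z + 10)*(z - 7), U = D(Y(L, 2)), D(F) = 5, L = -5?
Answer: 5625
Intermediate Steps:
U = 5
u(z) = (-7 + z)*(10 + z) (u(z) = (10 + z)*(-7 + z) = (-7 + z)*(10 + z))
(105 + u(U))² = (105 + (-70 + 5² + 3*5))² = (105 + (-70 + 25 + 15))² = (105 - 30)² = 75² = 5625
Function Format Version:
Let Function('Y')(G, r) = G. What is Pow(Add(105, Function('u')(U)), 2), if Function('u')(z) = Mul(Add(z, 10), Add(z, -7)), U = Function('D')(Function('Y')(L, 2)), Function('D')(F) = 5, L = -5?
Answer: 5625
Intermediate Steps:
U = 5
Function('u')(z) = Mul(Add(-7, z), Add(10, z)) (Function('u')(z) = Mul(Add(10, z), Add(-7, z)) = Mul(Add(-7, z), Add(10, z)))
Pow(Add(105, Function('u')(U)), 2) = Pow(Add(105, Add(-70, Pow(5, 2), Mul(3, 5))), 2) = Pow(Add(105, Add(-70, 25, 15)), 2) = Pow(Add(105, -30), 2) = Pow(75, 2) = 5625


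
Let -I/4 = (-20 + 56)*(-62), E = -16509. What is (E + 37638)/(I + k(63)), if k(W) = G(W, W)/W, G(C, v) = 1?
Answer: 1331127/562465 ≈ 2.3666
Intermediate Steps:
k(W) = 1/W
I = 8928 (I = -4*(-20 + 56)*(-62) = -144*(-62) = -4*(-2232) = 8928)
(E + 37638)/(I + k(63)) = (-16509 + 37638)/(8928 + 1/63) = 21129/(8928 + 1/63) = 21129/(562465/63) = 21129*(63/562465) = 1331127/562465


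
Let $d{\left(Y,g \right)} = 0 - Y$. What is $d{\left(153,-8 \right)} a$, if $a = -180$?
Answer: $27540$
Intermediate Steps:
$d{\left(Y,g \right)} = - Y$
$d{\left(153,-8 \right)} a = \left(-1\right) 153 \left(-180\right) = \left(-153\right) \left(-180\right) = 27540$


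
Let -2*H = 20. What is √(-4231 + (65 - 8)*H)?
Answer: I*√4801 ≈ 69.289*I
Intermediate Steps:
H = -10 (H = -½*20 = -10)
√(-4231 + (65 - 8)*H) = √(-4231 + (65 - 8)*(-10)) = √(-4231 + 57*(-10)) = √(-4231 - 570) = √(-4801) = I*√4801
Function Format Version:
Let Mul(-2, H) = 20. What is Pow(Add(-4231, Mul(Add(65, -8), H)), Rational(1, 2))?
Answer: Mul(I, Pow(4801, Rational(1, 2))) ≈ Mul(69.289, I)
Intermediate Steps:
H = -10 (H = Mul(Rational(-1, 2), 20) = -10)
Pow(Add(-4231, Mul(Add(65, -8), H)), Rational(1, 2)) = Pow(Add(-4231, Mul(Add(65, -8), -10)), Rational(1, 2)) = Pow(Add(-4231, Mul(57, -10)), Rational(1, 2)) = Pow(Add(-4231, -570), Rational(1, 2)) = Pow(-4801, Rational(1, 2)) = Mul(I, Pow(4801, Rational(1, 2)))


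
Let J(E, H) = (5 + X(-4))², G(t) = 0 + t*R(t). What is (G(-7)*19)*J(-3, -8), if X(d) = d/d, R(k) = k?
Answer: 33516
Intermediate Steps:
X(d) = 1
G(t) = t² (G(t) = 0 + t*t = 0 + t² = t²)
J(E, H) = 36 (J(E, H) = (5 + 1)² = 6² = 36)
(G(-7)*19)*J(-3, -8) = ((-7)²*19)*36 = (49*19)*36 = 931*36 = 33516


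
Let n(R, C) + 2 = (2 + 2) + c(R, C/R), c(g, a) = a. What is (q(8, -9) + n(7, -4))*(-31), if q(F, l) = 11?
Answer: -2697/7 ≈ -385.29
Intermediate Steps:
n(R, C) = 2 + C/R (n(R, C) = -2 + ((2 + 2) + C/R) = -2 + (4 + C/R) = 2 + C/R)
(q(8, -9) + n(7, -4))*(-31) = (11 + (2 - 4/7))*(-31) = (11 + 10/7)*(-31) = (87/7)*(-31) = -2697/7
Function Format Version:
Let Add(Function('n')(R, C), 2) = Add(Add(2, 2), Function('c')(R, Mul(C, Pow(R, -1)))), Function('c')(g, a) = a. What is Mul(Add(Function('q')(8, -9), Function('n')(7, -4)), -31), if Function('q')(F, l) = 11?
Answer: Rational(-2697, 7) ≈ -385.29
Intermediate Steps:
Function('n')(R, C) = Add(2, Mul(C, Pow(R, -1))) (Function('n')(R, C) = Add(-2, Add(Add(2, 2), Mul(C, Pow(R, -1)))) = Add(-2, Add(4, Mul(C, Pow(R, -1)))) = Add(2, Mul(C, Pow(R, -1))))
Mul(Add(Function('q')(8, -9), Function('n')(7, -4)), -31) = Mul(Add(11, Add(2, Mul(-4, Pow(7, -1)))), -31) = Mul(Add(11, Add(2, Mul(-4, Rational(1, 7)))), -31) = Mul(Add(11, Add(2, Rational(-4, 7))), -31) = Mul(Add(11, Rational(10, 7)), -31) = Mul(Rational(87, 7), -31) = Rational(-2697, 7)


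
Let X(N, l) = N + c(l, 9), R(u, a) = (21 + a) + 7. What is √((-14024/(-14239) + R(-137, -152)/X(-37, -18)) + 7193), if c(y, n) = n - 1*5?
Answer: √1589216860735053/469887 ≈ 84.839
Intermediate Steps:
c(y, n) = -5 + n (c(y, n) = n - 5 = -5 + n)
R(u, a) = 28 + a
X(N, l) = 4 + N (X(N, l) = N + (-5 + 9) = N + 4 = 4 + N)
√((-14024/(-14239) + R(-137, -152)/X(-37, -18)) + 7193) = √((-14024/(-14239) + (28 - 152)/(4 - 37)) + 7193) = √((-14024*(-1/14239) - 124/(-33)) + 7193) = √((14024/14239 - 124*(-1/33)) + 7193) = √((14024/14239 + 124/33) + 7193) = √(2228428/469887 + 7193) = √(3382125619/469887) = √1589216860735053/469887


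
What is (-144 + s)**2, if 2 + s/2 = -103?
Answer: 125316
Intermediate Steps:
s = -210 (s = -4 + 2*(-103) = -4 - 206 = -210)
(-144 + s)**2 = (-144 - 210)**2 = (-354)**2 = 125316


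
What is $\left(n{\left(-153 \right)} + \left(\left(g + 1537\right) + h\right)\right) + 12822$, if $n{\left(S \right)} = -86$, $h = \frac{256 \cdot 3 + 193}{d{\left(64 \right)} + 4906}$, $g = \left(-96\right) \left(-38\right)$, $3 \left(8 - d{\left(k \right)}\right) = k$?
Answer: $\frac{263047321}{14678} \approx 17921.0$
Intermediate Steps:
$d{\left(k \right)} = 8 - \frac{k}{3}$
$g = 3648$
$h = \frac{2883}{14678}$ ($h = \frac{256 \cdot 3 + 193}{\left(8 - \frac{64}{3}\right) + 4906} = \frac{768 + 193}{\left(8 - \frac{64}{3}\right) + 4906} = \frac{961}{- \frac{40}{3} + 4906} = \frac{961}{\frac{14678}{3}} = 961 \cdot \frac{3}{14678} = \frac{2883}{14678} \approx 0.19642$)
$\left(n{\left(-153 \right)} + \left(\left(g + 1537\right) + h\right)\right) + 12822 = \left(-86 + \left(\left(3648 + 1537\right) + \frac{2883}{14678}\right)\right) + 12822 = \left(-86 + \left(5185 + \frac{2883}{14678}\right)\right) + 12822 = \left(-86 + \frac{76108313}{14678}\right) + 12822 = \frac{74846005}{14678} + 12822 = \frac{263047321}{14678}$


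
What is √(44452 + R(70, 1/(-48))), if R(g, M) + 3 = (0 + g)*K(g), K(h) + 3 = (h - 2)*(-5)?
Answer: 3*√2271 ≈ 142.97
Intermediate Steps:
K(h) = 7 - 5*h (K(h) = -3 + (h - 2)*(-5) = -3 + (-2 + h)*(-5) = -3 + (10 - 5*h) = 7 - 5*h)
R(g, M) = -3 + g*(7 - 5*g) (R(g, M) = -3 + (0 + g)*(7 - 5*g) = -3 + g*(7 - 5*g))
√(44452 + R(70, 1/(-48))) = √(44452 + (-3 - 1*70*(-7 + 5*70))) = √(44452 + (-3 - 1*70*(-7 + 350))) = √(44452 + (-3 - 1*70*343)) = √(44452 + (-3 - 24010)) = √(44452 - 24013) = √20439 = 3*√2271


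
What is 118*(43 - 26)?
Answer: 2006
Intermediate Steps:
118*(43 - 26) = 118*17 = 2006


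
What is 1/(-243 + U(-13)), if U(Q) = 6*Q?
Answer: -1/321 ≈ -0.0031153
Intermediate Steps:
1/(-243 + U(-13)) = 1/(-243 + 6*(-13)) = 1/(-243 - 78) = 1/(-321) = -1/321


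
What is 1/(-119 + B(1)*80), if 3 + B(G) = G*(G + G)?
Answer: -1/199 ≈ -0.0050251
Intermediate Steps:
B(G) = -3 + 2*G² (B(G) = -3 + G*(G + G) = -3 + G*(2*G) = -3 + 2*G²)
1/(-119 + B(1)*80) = 1/(-119 + (-3 + 2*1²)*80) = 1/(-119 + (-3 + 2*1)*80) = 1/(-119 + (-3 + 2)*80) = 1/(-119 - 1*80) = 1/(-119 - 80) = 1/(-199) = -1/199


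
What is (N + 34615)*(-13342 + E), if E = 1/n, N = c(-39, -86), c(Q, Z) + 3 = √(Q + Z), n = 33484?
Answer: -3865671739131/8371 - 2233717635*I*√5/33484 ≈ -4.6179e+8 - 1.4917e+5*I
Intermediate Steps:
c(Q, Z) = -3 + √(Q + Z)
N = -3 + 5*I*√5 (N = -3 + √(-39 - 86) = -3 + √(-125) = -3 + 5*I*√5 ≈ -3.0 + 11.18*I)
E = 1/33484 ≈ 2.9865e-5
(N + 34615)*(-13342 + E) = ((-3 + 5*I*√5) + 34615)*(-13342 + 1/33484) = (34612 + 5*I*√5)*(-446743527/33484) = -3865671739131/8371 - 2233717635*I*√5/33484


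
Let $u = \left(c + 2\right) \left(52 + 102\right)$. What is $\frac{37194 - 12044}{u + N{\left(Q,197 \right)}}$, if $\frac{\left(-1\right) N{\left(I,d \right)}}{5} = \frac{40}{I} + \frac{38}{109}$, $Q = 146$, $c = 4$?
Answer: $\frac{100059275}{3663749} \approx 27.311$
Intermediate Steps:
$u = 924$ ($u = \left(4 + 2\right) \left(52 + 102\right) = 6 \cdot 154 = 924$)
$N{\left(I,d \right)} = - \frac{190}{109} - \frac{200}{I}$ ($N{\left(I,d \right)} = - 5 \left(\frac{40}{I} + \frac{38}{109}\right) = - 5 \left(\frac{38}{109} + \frac{40}{I}\right) = - \frac{190}{109} - \frac{200}{I}$)
$\frac{37194 - 12044}{u + N{\left(Q,197 \right)}} = \frac{37194 - 12044}{924 - \left(\frac{190}{109} + \frac{200}{146}\right)} = \frac{25150}{924 - \frac{24770}{7957}} = \frac{25150}{\frac{7327498}{7957}} = 25150 \cdot \frac{7957}{7327498} = \frac{100059275}{3663749}$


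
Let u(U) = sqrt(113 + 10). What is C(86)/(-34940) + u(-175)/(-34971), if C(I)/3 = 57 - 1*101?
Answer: 33/8735 - sqrt(123)/34971 ≈ 0.0034608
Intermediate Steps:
u(U) = sqrt(123)
C(I) = -132 (C(I) = 3*(57 - 1*101) = 3*(57 - 101) = 3*(-44) = -132)
C(86)/(-34940) + u(-175)/(-34971) = -132/(-34940) + sqrt(123)/(-34971) = -132*(-1/34940) + sqrt(123)*(-1/34971) = 33/8735 - sqrt(123)/34971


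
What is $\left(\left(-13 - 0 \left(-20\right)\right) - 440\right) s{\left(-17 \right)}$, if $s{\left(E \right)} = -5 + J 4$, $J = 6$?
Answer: $-8607$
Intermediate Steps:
$s{\left(E \right)} = 19$ ($s{\left(E \right)} = -5 + 6 \cdot 4 = -5 + 24 = 19$)
$\left(\left(-13 - 0 \left(-20\right)\right) - 440\right) s{\left(-17 \right)} = \left(\left(-13 - 0 \left(-20\right)\right) - 440\right) 19 = \left(\left(-13 - 0\right) - 440\right) 19 = \left(\left(-13 + 0\right) - 440\right) 19 = \left(-13 - 440\right) 19 = \left(-453\right) 19 = -8607$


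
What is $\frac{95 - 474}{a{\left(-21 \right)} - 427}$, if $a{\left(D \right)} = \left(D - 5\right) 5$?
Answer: $\frac{379}{557} \approx 0.68043$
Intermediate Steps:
$a{\left(D \right)} = -25 + 5 D$ ($a{\left(D \right)} = \left(-5 + D\right) 5 = -25 + 5 D$)
$\frac{95 - 474}{a{\left(-21 \right)} - 427} = \frac{95 - 474}{\left(-25 + 5 \left(-21\right)\right) - 427} = - \frac{379}{\left(-25 - 105\right) - 427} = - \frac{379}{-130 - 427} = - \frac{379}{-557} = \left(-379\right) \left(- \frac{1}{557}\right) = \frac{379}{557}$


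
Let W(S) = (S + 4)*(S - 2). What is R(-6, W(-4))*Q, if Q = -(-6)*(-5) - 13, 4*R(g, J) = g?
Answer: 129/2 ≈ 64.500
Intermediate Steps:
W(S) = (-2 + S)*(4 + S) (W(S) = (4 + S)*(-2 + S) = (-2 + S)*(4 + S))
R(g, J) = g/4
Q = -43 (Q = -6*5 - 13 = -30 - 13 = -43)
R(-6, W(-4))*Q = ((¼)*(-6))*(-43) = -3/2*(-43) = 129/2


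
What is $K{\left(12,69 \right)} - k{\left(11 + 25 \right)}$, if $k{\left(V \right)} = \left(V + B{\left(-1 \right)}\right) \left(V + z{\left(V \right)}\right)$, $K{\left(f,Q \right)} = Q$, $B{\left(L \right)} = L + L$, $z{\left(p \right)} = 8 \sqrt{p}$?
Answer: $-2787$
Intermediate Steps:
$B{\left(L \right)} = 2 L$
$k{\left(V \right)} = \left(-2 + V\right) \left(V + 8 \sqrt{V}\right)$ ($k{\left(V \right)} = \left(V + 2 \left(-1\right)\right) \left(V + 8 \sqrt{V}\right) = \left(V - 2\right) \left(V + 8 \sqrt{V}\right) = \left(-2 + V\right) \left(V + 8 \sqrt{V}\right)$)
$K{\left(12,69 \right)} - k{\left(11 + 25 \right)} = 69 - \left(\left(11 + 25\right)^{2} - 16 \sqrt{11 + 25} - 2 \left(11 + 25\right) + 8 \left(11 + 25\right)^{\frac{3}{2}}\right) = 69 - \left(36^{2} - 16 \sqrt{36} - 72 + 8 \cdot 36^{\frac{3}{2}}\right) = 69 - \left(1296 - 96 - 72 + 8 \cdot 216\right) = 69 - \left(1296 - 96 - 72 + 1728\right) = 69 - 2856 = -2787$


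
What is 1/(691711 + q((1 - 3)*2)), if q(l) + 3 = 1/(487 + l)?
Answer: 483/334094965 ≈ 1.4457e-6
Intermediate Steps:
q(l) = -3 + 1/(487 + l)
1/(691711 + q((1 - 3)*2)) = 1/(691711 + (-1460 - 3*(1 - 3)*2)/(487 + (1 - 3)*2)) = 1/(691711 + (-1460 - (-6)*2)/(487 - 2*2)) = 1/(691711 + (-1460 - 3*(-4))/(487 - 4)) = 1/(691711 + (-1460 + 12)/483) = 1/(691711 + (1/483)*(-1448)) = 1/(691711 - 1448/483) = 1/(334094965/483) = 483/334094965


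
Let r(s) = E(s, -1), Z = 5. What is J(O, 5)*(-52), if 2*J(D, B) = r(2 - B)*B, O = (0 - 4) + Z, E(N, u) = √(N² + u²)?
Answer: -130*√10 ≈ -411.10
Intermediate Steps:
r(s) = √(1 + s²) (r(s) = √(s² + (-1)²) = √(s² + 1) = √(1 + s²))
O = 1 (O = (0 - 4) + 5 = -4 + 5 = 1)
J(D, B) = B*√(1 + (2 - B)²)/2 (J(D, B) = (√(1 + (2 - B)²)*B)/2 = (B*√(1 + (2 - B)²))/2 = B*√(1 + (2 - B)²)/2)
J(O, 5)*(-52) = ((½)*5*√(1 + (-2 + 5)²))*(-52) = ((½)*5*√(1 + 3²))*(-52) = ((½)*5*√(1 + 9))*(-52) = ((½)*5*√10)*(-52) = (5*√10/2)*(-52) = -130*√10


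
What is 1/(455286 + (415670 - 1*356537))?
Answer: 1/514419 ≈ 1.9439e-6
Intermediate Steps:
1/(455286 + (415670 - 1*356537)) = 1/(455286 + (415670 - 356537)) = 1/(455286 + 59133) = 1/514419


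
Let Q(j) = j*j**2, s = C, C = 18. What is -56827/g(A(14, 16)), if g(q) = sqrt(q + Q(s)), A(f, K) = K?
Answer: -56827*sqrt(1462)/2924 ≈ -743.11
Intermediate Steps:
s = 18
Q(j) = j**3
g(q) = sqrt(5832 + q) (g(q) = sqrt(q + 18**3) = sqrt(q + 5832) = sqrt(5832 + q))
-56827/g(A(14, 16)) = -56827/sqrt(5832 + 16) = -56827*sqrt(1462)/2924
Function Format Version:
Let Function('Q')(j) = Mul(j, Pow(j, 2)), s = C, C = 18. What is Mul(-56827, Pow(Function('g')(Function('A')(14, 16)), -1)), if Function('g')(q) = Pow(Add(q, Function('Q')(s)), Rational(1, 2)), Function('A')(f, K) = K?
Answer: Mul(Rational(-56827, 2924), Pow(1462, Rational(1, 2))) ≈ -743.11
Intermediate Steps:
s = 18
Function('Q')(j) = Pow(j, 3)
Function('g')(q) = Pow(Add(5832, q), Rational(1, 2)) (Function('g')(q) = Pow(Add(q, Pow(18, 3)), Rational(1, 2)) = Pow(Add(q, 5832), Rational(1, 2)) = Pow(Add(5832, q), Rational(1, 2)))
Mul(-56827, Pow(Function('g')(Function('A')(14, 16)), -1)) = Mul(-56827, Pow(Pow(Add(5832, 16), Rational(1, 2)), -1)) = Mul(-56827, Pow(Pow(5848, Rational(1, 2)), -1)) = Mul(-56827, Pow(Mul(2, Pow(1462, Rational(1, 2))), -1)) = Mul(-56827, Mul(Rational(1, 2924), Pow(1462, Rational(1, 2)))) = Mul(Rational(-56827, 2924), Pow(1462, Rational(1, 2)))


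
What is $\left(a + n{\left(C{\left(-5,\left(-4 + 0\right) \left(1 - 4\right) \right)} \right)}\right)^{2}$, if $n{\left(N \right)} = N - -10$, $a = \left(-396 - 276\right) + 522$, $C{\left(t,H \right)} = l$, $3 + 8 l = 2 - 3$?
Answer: $\frac{78961}{4} \approx 19740.0$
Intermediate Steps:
$l = - \frac{1}{2}$ ($l = - \frac{3}{8} + \frac{2 - 3}{8} = - \frac{3}{8} + \frac{1}{8} \left(-1\right) = - \frac{3}{8} - \frac{1}{8} = - \frac{1}{2} \approx -0.5$)
$C{\left(t,H \right)} = - \frac{1}{2}$
$a = -150$ ($a = -672 + 522 = -150$)
$n{\left(N \right)} = 10 + N$ ($n{\left(N \right)} = N + 10 = 10 + N$)
$\left(a + n{\left(C{\left(-5,\left(-4 + 0\right) \left(1 - 4\right) \right)} \right)}\right)^{2} = \left(-150 + \left(10 - \frac{1}{2}\right)\right)^{2} = \left(-150 + \frac{19}{2}\right)^{2} = \left(- \frac{281}{2}\right)^{2} = \frac{78961}{4}$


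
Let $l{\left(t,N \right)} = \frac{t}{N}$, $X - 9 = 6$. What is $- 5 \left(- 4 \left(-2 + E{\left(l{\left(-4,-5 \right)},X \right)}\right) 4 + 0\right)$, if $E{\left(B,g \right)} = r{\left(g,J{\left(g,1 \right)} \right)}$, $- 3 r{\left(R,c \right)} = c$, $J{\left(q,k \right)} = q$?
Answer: $-560$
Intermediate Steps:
$X = 15$ ($X = 9 + 6 = 15$)
$r{\left(R,c \right)} = - \frac{c}{3}$
$E{\left(B,g \right)} = - \frac{g}{3}$
$- 5 \left(- 4 \left(-2 + E{\left(l{\left(-4,-5 \right)},X \right)}\right) 4 + 0\right) = - 5 \left(- 4 \left(-2 - 5\right) 4 + 0\right) = - 5 \left(\left(-4\right) \left(-7\right) 4 + 0\right) = - 5 \left(28 \cdot 4 + 0\right) = - 5 \left(112 + 0\right) = \left(-5\right) 112 = -560$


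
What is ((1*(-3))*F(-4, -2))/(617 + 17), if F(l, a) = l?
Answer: 6/317 ≈ 0.018927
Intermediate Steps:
((1*(-3))*F(-4, -2))/(617 + 17) = ((1*(-3))*(-4))/(617 + 17) = (-3*(-4))/634 = (1/634)*12 = 6/317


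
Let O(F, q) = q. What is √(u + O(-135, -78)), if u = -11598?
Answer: 2*I*√2919 ≈ 108.06*I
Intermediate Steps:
√(u + O(-135, -78)) = √(-11598 - 78) = √(-11676) = 2*I*√2919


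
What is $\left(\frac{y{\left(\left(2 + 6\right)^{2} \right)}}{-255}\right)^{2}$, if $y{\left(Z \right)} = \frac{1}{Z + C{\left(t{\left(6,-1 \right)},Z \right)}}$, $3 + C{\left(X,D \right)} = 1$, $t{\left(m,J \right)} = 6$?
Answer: $\frac{1}{249956100} \approx 4.0007 \cdot 10^{-9}$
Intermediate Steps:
$C{\left(X,D \right)} = -2$ ($C{\left(X,D \right)} = -3 + 1 = -2$)
$y{\left(Z \right)} = \frac{1}{-2 + Z}$ ($y{\left(Z \right)} = \frac{1}{Z - 2} = \frac{1}{-2 + Z}$)
$\left(\frac{y{\left(\left(2 + 6\right)^{2} \right)}}{-255}\right)^{2} = \left(\frac{1}{\left(-2 + \left(2 + 6\right)^{2}\right) \left(-255\right)}\right)^{2} = \left(\frac{1}{-2 + 8^{2}} \left(- \frac{1}{255}\right)\right)^{2} = \left(\frac{1}{-2 + 64} \left(- \frac{1}{255}\right)\right)^{2} = \left(\frac{1}{62} \left(- \frac{1}{255}\right)\right)^{2} = \left(- \frac{1}{15810}\right)^{2} = \frac{1}{249956100}$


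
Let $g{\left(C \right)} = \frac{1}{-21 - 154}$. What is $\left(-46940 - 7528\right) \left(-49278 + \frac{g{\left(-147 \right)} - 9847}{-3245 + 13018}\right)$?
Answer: $\frac{4590598698892368}{1710275} \approx 2.6841 \cdot 10^{9}$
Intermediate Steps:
$g{\left(C \right)} = - \frac{1}{175}$ ($g{\left(C \right)} = \frac{1}{-175} = - \frac{1}{175}$)
$\left(-46940 - 7528\right) \left(-49278 + \frac{g{\left(-147 \right)} - 9847}{-3245 + 13018}\right) = \left(-46940 - 7528\right) \left(-49278 + \frac{- \frac{1}{175} - 9847}{-3245 + 13018}\right) = - 54468 \left(-49278 - \frac{1723226}{175 \cdot 9773}\right) = - 54468 \left(-49278 - \frac{1723226}{1710275}\right) = \left(-54468\right) \left(- \frac{84280654676}{1710275}\right) = \frac{4590598698892368}{1710275}$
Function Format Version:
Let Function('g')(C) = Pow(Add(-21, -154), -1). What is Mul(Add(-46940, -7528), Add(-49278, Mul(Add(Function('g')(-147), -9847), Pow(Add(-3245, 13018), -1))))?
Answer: Rational(4590598698892368, 1710275) ≈ 2.6841e+9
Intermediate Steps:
Function('g')(C) = Rational(-1, 175) (Function('g')(C) = Pow(-175, -1) = Rational(-1, 175))
Mul(Add(-46940, -7528), Add(-49278, Mul(Add(Function('g')(-147), -9847), Pow(Add(-3245, 13018), -1)))) = Mul(Add(-46940, -7528), Add(-49278, Mul(Add(Rational(-1, 175), -9847), Pow(Add(-3245, 13018), -1)))) = Mul(-54468, Add(-49278, Mul(Rational(-1723226, 175), Pow(9773, -1)))) = Mul(-54468, Add(-49278, Mul(Rational(-1723226, 175), Rational(1, 9773)))) = Mul(-54468, Add(-49278, Rational(-1723226, 1710275))) = Mul(-54468, Rational(-84280654676, 1710275)) = Rational(4590598698892368, 1710275)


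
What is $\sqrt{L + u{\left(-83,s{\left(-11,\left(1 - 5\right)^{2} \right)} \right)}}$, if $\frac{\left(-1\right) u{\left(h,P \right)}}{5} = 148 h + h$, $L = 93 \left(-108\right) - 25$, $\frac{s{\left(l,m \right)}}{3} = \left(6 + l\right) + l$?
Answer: $\sqrt{51766} \approx 227.52$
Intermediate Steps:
$s{\left(l,m \right)} = 18 + 6 l$ ($s{\left(l,m \right)} = 3 \left(\left(6 + l\right) + l\right) = 3 \left(6 + 2 l\right) = 18 + 6 l$)
$L = -10069$ ($L = -10044 - 25 = -10069$)
$u{\left(h,P \right)} = - 745 h$ ($u{\left(h,P \right)} = - 5 \left(148 h + h\right) = - 5 \cdot 149 h = - 745 h$)
$\sqrt{L + u{\left(-83,s{\left(-11,\left(1 - 5\right)^{2} \right)} \right)}} = \sqrt{-10069 - -61835} = \sqrt{-10069 + 61835} = \sqrt{51766}$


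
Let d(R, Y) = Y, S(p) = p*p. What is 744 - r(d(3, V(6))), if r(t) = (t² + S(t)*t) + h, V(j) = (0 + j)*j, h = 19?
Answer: -47227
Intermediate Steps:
V(j) = j² (V(j) = j*j = j²)
S(p) = p²
r(t) = 19 + t² + t³ (r(t) = (t² + t²*t) + 19 = (t² + t³) + 19 = 19 + t² + t³)
744 - r(d(3, V(6))) = 744 - (19 + (6²)² + (6²)³) = 744 - (19 + 36² + 36³) = 744 - (19 + 1296 + 46656) = 744 - 1*47971 = 744 - 47971 = -47227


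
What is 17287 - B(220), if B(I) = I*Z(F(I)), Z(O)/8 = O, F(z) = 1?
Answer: 15527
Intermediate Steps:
Z(O) = 8*O
B(I) = 8*I (B(I) = I*(8*1) = I*8 = 8*I)
17287 - B(220) = 17287 - 8*220 = 17287 - 1*1760 = 17287 - 1760 = 15527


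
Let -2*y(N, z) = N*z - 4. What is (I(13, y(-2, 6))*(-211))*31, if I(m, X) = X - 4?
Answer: -26164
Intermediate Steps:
y(N, z) = 2 - N*z/2 (y(N, z) = -(N*z - 4)/2 = -(-4 + N*z)/2 = 2 - N*z/2)
I(m, X) = -4 + X
(I(13, y(-2, 6))*(-211))*31 = ((-4 + (2 - 1/2*(-2)*6))*(-211))*31 = ((-4 + (2 + 6))*(-211))*31 = ((-4 + 8)*(-211))*31 = (4*(-211))*31 = -844*31 = -26164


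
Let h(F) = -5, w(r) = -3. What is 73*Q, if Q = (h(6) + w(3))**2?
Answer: 4672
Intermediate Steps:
Q = 64 (Q = (-5 - 3)**2 = (-8)**2 = 64)
73*Q = 73*64 = 4672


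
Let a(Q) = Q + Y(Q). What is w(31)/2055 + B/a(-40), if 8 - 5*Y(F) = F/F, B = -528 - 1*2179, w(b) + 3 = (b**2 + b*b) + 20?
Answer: 28188652/396615 ≈ 71.073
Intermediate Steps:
w(b) = 17 + 2*b**2 (w(b) = -3 + ((b**2 + b*b) + 20) = -3 + ((b**2 + b**2) + 20) = -3 + (2*b**2 + 20) = -3 + (20 + 2*b**2) = 17 + 2*b**2)
B = -2707 (B = -528 - 2179 = -2707)
Y(F) = 7/5 (Y(F) = 8/5 - F/(5*F) = 8/5 - 1/5*1 = 8/5 - 1/5 = 7/5)
a(Q) = 7/5 + Q (a(Q) = Q + 7/5 = 7/5 + Q)
w(31)/2055 + B/a(-40) = (17 + 2*31**2)/2055 - 2707/(7/5 - 40) = (17 + 2*961)*(1/2055) - 2707/(-193/5) = (17 + 1922)*(1/2055) - 2707*(-5/193) = 1939*(1/2055) + 13535/193 = 1939/2055 + 13535/193 = 28188652/396615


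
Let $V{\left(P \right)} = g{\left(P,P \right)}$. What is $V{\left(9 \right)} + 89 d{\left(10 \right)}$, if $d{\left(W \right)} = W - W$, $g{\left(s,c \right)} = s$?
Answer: $9$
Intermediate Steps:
$V{\left(P \right)} = P$
$d{\left(W \right)} = 0$
$V{\left(9 \right)} + 89 d{\left(10 \right)} = 9 + 89 \cdot 0 = 9 + 0 = 9$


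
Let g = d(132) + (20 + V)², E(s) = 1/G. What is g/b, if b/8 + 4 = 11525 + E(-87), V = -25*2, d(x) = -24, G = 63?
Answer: 13797/1451648 ≈ 0.0095044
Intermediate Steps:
E(s) = 1/63
V = -50
g = 876 (g = -24 + (20 - 50)² = -24 + (-30)² = -24 + 900 = 876)
b = 5806592/63 (b = -32 + 8*(11525 + 1/63) = -32 + 8*(726076/63) = -32 + 5808608/63 = 5806592/63 ≈ 92168.)
g/b = 876/(5806592/63) = 876*(63/5806592) = 13797/1451648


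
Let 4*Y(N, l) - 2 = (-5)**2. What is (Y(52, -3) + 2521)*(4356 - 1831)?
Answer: 25530275/4 ≈ 6.3826e+6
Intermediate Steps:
Y(N, l) = 27/4 (Y(N, l) = 1/2 + (1/4)*(-5)**2 = 1/2 + (1/4)*25 = 1/2 + 25/4 = 27/4)
(Y(52, -3) + 2521)*(4356 - 1831) = (27/4 + 2521)*(4356 - 1831) = (10111/4)*2525 = 25530275/4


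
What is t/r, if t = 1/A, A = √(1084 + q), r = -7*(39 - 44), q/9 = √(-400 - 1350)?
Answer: 1/(35*√(1084 + 45*I*√70)) ≈ 0.00083168 - 0.00014032*I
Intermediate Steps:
q = 45*I*√70 (q = 9*√(-400 - 1350) = 9*√(-1750) = 9*(5*I*√70) = 45*I*√70 ≈ 376.5*I)
r = 35 (r = -7*(-5) = 35)
A = √(1084 + 45*I*√70) ≈ 33.403 + 5.6357*I
t = (1084 + 45*I*√70)^(-½) (t = 1/(√(1084 + 45*I*√70)) = (1084 + 45*I*√70)^(-½) ≈ 0.029109 - 0.0049112*I)
t/r = 1/(√(1084 + 45*I*√70)*35) = (1/35)/√(1084 + 45*I*√70) = 1/(35*√(1084 + 45*I*√70))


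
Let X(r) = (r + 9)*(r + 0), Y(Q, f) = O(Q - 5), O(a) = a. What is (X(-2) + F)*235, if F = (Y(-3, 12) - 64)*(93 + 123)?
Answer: -3658010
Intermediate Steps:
Y(Q, f) = -5 + Q (Y(Q, f) = Q - 5 = -5 + Q)
F = -15552 (F = ((-5 - 3) - 64)*(93 + 123) = (-8 - 64)*216 = -72*216 = -15552)
X(r) = r*(9 + r) (X(r) = (9 + r)*r = r*(9 + r))
(X(-2) + F)*235 = (-2*(9 - 2) - 15552)*235 = (-2*7 - 15552)*235 = (-14 - 15552)*235 = -15566*235 = -3658010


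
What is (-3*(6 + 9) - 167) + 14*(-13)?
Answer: -394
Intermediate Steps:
(-3*(6 + 9) - 167) + 14*(-13) = (-3*15 - 167) - 182 = (-45 - 167) - 182 = -212 - 182 = -394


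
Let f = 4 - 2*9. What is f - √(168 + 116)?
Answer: -14 - 2*√71 ≈ -30.852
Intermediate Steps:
f = -14 (f = 4 - 18 = -14)
f - √(168 + 116) = -14 - √(168 + 116) = -14 - √284 = -14 - 2*√71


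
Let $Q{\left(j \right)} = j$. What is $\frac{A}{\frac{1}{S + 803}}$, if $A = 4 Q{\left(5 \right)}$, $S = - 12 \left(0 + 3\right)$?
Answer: $15340$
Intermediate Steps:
$S = -36$ ($S = \left(-12\right) 3 = -36$)
$A = 20$ ($A = 4 \cdot 5 = 20$)
$\frac{A}{\frac{1}{S + 803}} = \frac{20}{\frac{1}{-36 + 803}} = \frac{20}{\frac{1}{767}} = 20 \frac{1}{\frac{1}{767}} = 20 \cdot 767 = 15340$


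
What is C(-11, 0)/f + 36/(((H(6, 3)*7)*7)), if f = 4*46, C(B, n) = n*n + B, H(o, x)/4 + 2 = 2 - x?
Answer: -1091/9016 ≈ -0.12101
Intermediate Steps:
H(o, x) = -4*x (H(o, x) = -8 + 4*(2 - x) = -8 + (8 - 4*x) = -4*x)
C(B, n) = B + n² (C(B, n) = n² + B = B + n²)
f = 184
C(-11, 0)/f + 36/(((H(6, 3)*7)*7)) = (-11 + 0²)/184 + 36/(((-4*3*7)*7)) = (-11 + 0)*(1/184) + 36/((-12*7*7)) = -11*1/184 + 36/((-84*7)) = -11/184 + 36/(-588) = -11/184 + 36*(-1/588) = -11/184 - 3/49 = -1091/9016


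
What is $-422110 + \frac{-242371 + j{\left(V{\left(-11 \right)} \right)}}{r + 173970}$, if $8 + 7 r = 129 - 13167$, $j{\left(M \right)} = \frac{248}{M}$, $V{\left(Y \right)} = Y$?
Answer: $- \frac{5593898052543}{13252184} \approx -4.2211 \cdot 10^{5}$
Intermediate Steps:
$r = - \frac{13046}{7}$ ($r = - \frac{8}{7} + \frac{129 - 13167}{7} = - \frac{8}{7} + \frac{1}{7} \left(-13038\right) = - \frac{8}{7} - \frac{13038}{7} = - \frac{13046}{7} \approx -1863.7$)
$-422110 + \frac{-242371 + j{\left(V{\left(-11 \right)} \right)}}{r + 173970} = -422110 + \frac{-242371 + \frac{248}{-11}}{- \frac{13046}{7} + 173970} = -422110 + \frac{-242371 + 248 \left(- \frac{1}{11}\right)}{\frac{1204744}{7}} = -422110 + \left(-242371 - \frac{248}{11}\right) \frac{7}{1204744} = -422110 - \frac{18664303}{13252184} = - \frac{5593898052543}{13252184}$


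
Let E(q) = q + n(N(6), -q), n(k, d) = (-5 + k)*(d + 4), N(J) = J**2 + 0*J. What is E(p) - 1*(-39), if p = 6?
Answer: -17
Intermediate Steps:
N(J) = J**2 (N(J) = J**2 + 0 = J**2)
n(k, d) = (-5 + k)*(4 + d)
E(q) = 124 - 30*q (E(q) = q + (-20 - (-5)*q + 4*6**2 - q*6**2) = q + (-20 + 5*q + 4*36 - q*36) = q + (-20 + 5*q + 144 - 36*q) = q + (124 - 31*q) = 124 - 30*q)
E(p) - 1*(-39) = (124 - 30*6) - 1*(-39) = (124 - 180) + 39 = -56 + 39 = -17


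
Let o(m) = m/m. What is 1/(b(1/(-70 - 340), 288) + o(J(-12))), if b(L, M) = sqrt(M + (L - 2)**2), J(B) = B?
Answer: -168100/48918741 + 410*sqrt(49086841)/48918741 ≈ 0.055284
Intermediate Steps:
b(L, M) = sqrt(M + (-2 + L)**2)
o(m) = 1
1/(b(1/(-70 - 340), 288) + o(J(-12))) = 1/(sqrt(288 + (-2 + 1/(-70 - 340))**2) + 1) = 1/(sqrt(288 + (-2 + 1/(-410))**2) + 1) = 1/(sqrt(288 + (-2 - 1/410)**2) + 1) = 1/(sqrt(288 + (-821/410)**2) + 1) = 1/(sqrt(288 + 674041/168100) + 1) = 1/(sqrt(49086841/168100) + 1) = 1/(sqrt(49086841)/410 + 1) = 1/(1 + sqrt(49086841)/410)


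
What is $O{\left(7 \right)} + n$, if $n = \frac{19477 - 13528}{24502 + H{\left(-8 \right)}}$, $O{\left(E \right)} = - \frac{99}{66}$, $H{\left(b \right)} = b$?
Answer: $- \frac{15396}{12247} \approx -1.2571$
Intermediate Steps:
$O{\left(E \right)} = - \frac{3}{2}$ ($O{\left(E \right)} = \left(-99\right) \frac{1}{66} = - \frac{3}{2}$)
$n = \frac{5949}{24494}$ ($n = \frac{19477 - 13528}{24502 - 8} = \frac{5949}{24494} \approx 0.24288$)
$O{\left(7 \right)} + n = - \frac{3}{2} + \frac{5949}{24494} = - \frac{15396}{12247}$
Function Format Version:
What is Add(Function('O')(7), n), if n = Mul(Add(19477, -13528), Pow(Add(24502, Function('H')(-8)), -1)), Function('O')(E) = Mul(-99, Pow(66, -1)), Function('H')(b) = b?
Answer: Rational(-15396, 12247) ≈ -1.2571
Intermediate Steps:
Function('O')(E) = Rational(-3, 2) (Function('O')(E) = Mul(-99, Rational(1, 66)) = Rational(-3, 2))
n = Rational(5949, 24494) (n = Mul(Add(19477, -13528), Pow(Add(24502, -8), -1)) = Mul(5949, Pow(24494, -1)) = Mul(5949, Rational(1, 24494)) = Rational(5949, 24494) ≈ 0.24288)
Add(Function('O')(7), n) = Add(Rational(-3, 2), Rational(5949, 24494)) = Rational(-15396, 12247)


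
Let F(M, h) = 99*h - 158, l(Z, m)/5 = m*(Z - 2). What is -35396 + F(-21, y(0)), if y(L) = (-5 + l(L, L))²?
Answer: -33079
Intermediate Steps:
l(Z, m) = 5*m*(-2 + Z) (l(Z, m) = 5*(m*(Z - 2)) = 5*(m*(-2 + Z)) = 5*m*(-2 + Z))
y(L) = (-5 + 5*L*(-2 + L))²
F(M, h) = -158 + 99*h
-35396 + F(-21, y(0)) = -35396 + (-158 + 99*(25*(-1 + 0*(-2 + 0))²)) = -35396 + (-158 + 99*(25*(-1 + 0*(-2))²)) = -35396 + (-158 + 99*(25*(-1 + 0)²)) = -35396 + (-158 + 99*(25*(-1)²)) = -35396 + (-158 + 99*(25*1)) = -35396 + (-158 + 99*25) = -35396 + (-158 + 2475) = -35396 + 2317 = -33079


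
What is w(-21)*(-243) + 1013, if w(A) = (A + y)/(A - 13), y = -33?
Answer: 10660/17 ≈ 627.06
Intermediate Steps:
w(A) = (-33 + A)/(-13 + A) (w(A) = (A - 33)/(A - 13) = (-33 + A)/(-13 + A))
w(-21)*(-243) + 1013 = ((-33 - 21)/(-13 - 21))*(-243) + 1013 = (-54/(-34))*(-243) + 1013 = -1/34*(-54)*(-243) + 1013 = (27/17)*(-243) + 1013 = -6561/17 + 1013 = 10660/17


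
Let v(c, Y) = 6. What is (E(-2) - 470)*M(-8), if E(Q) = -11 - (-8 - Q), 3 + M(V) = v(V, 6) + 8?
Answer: -5225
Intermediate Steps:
M(V) = 11 (M(V) = -3 + (6 + 8) = -3 + 14 = 11)
E(Q) = -3 + Q (E(Q) = -11 + (8 + Q) = -3 + Q)
(E(-2) - 470)*M(-8) = ((-3 - 2) - 470)*11 = (-5 - 470)*11 = -475*11 = -5225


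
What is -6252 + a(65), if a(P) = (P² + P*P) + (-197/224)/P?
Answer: 32002683/14560 ≈ 2198.0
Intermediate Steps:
a(P) = 2*P² - 197/(224*P) (a(P) = (P² + P²) + (-197*1/224)/P = 2*P² - 197/(224*P))
-6252 + a(65) = -6252 + (1/224)*(-197 + 448*65³)/65 = -6252 + (1/224)*(1/65)*(-197 + 448*274625) = -6252 + (1/224)*(1/65)*(-197 + 123032000) = -6252 + (1/224)*(1/65)*123031803 = -6252 + 123031803/14560 = 32002683/14560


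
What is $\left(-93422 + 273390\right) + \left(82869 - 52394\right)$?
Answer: $210443$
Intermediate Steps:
$\left(-93422 + 273390\right) + \left(82869 - 52394\right) = 179968 + \left(82869 - 52394\right) = 179968 + 30475 = 210443$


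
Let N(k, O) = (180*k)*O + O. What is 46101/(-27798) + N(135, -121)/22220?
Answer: -1253972533/9358660 ≈ -133.99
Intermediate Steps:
N(k, O) = O + 180*O*k (N(k, O) = 180*O*k + O = O + 180*O*k)
46101/(-27798) + N(135, -121)/22220 = 46101/(-27798) - 121*(1 + 180*135)/22220 = 46101*(-1/27798) - 121*(1 + 24300)*(1/22220) = -15367/9266 - 121*24301*(1/22220) = -15367/9266 - 2940421*1/22220 = -15367/9266 - 267311/2020 = -1253972533/9358660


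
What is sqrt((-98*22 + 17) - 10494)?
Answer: I*sqrt(12633) ≈ 112.4*I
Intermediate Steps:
sqrt((-98*22 + 17) - 10494) = sqrt((-2156 + 17) - 10494) = sqrt(-2139 - 10494) = sqrt(-12633) = I*sqrt(12633)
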